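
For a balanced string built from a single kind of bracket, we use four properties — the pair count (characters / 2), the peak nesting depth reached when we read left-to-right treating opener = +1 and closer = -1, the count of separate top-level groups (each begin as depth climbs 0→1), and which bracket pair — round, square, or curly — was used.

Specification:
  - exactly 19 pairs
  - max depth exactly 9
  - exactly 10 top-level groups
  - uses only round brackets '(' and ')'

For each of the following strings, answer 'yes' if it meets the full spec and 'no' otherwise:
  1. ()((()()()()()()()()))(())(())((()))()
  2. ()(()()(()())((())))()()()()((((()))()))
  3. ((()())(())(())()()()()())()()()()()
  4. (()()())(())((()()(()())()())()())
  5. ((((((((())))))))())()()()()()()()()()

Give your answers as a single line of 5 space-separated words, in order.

String 1 '()((()()()()()()()()))(())(())((()))()': depth seq [1 0 1 2 3 2 3 2 3 2 3 2 3 2 3 2 3 2 3 2 1 0 1 2 1 0 1 2 1 0 1 2 3 2 1 0 1 0]
  -> pairs=19 depth=3 groups=6 -> no
String 2 '()(()()(()())((())))()()()()((((()))()))': depth seq [1 0 1 2 1 2 1 2 3 2 3 2 1 2 3 4 3 2 1 0 1 0 1 0 1 0 1 0 1 2 3 4 5 4 3 2 3 2 1 0]
  -> pairs=20 depth=5 groups=7 -> no
String 3 '((()())(())(())()()()()())()()()()()': depth seq [1 2 3 2 3 2 1 2 3 2 1 2 3 2 1 2 1 2 1 2 1 2 1 2 1 0 1 0 1 0 1 0 1 0 1 0]
  -> pairs=18 depth=3 groups=6 -> no
String 4 '(()()())(())((()()(()())()())()())': depth seq [1 2 1 2 1 2 1 0 1 2 1 0 1 2 3 2 3 2 3 4 3 4 3 2 3 2 3 2 1 2 1 2 1 0]
  -> pairs=17 depth=4 groups=3 -> no
String 5 '((((((((())))))))())()()()()()()()()()': depth seq [1 2 3 4 5 6 7 8 9 8 7 6 5 4 3 2 1 2 1 0 1 0 1 0 1 0 1 0 1 0 1 0 1 0 1 0 1 0]
  -> pairs=19 depth=9 groups=10 -> yes

Answer: no no no no yes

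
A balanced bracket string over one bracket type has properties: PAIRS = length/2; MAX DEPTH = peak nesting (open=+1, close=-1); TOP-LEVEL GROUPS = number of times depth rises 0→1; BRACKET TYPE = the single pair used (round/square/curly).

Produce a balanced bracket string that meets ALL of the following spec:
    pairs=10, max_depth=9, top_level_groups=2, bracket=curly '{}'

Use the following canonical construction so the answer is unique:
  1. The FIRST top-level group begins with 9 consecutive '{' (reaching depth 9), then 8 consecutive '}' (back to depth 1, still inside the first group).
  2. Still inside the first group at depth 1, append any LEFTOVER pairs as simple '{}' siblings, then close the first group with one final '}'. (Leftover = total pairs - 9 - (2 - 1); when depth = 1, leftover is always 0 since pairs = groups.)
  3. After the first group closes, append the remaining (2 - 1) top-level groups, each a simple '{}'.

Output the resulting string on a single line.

Answer: {{{{{{{{{}}}}}}}}}{}

Derivation:
Spec: pairs=10 depth=9 groups=2
Leftover pairs = 10 - 9 - (2-1) = 0
First group: deep chain of depth 9 + 0 sibling pairs
Remaining 1 groups: simple '{}' each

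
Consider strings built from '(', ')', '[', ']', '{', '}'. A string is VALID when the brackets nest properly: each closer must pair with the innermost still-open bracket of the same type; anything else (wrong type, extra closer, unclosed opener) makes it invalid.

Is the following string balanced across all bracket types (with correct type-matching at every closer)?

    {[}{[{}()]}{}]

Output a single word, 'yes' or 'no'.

Answer: no

Derivation:
pos 0: push '{'; stack = {
pos 1: push '['; stack = {[
pos 2: saw closer '}' but top of stack is '[' (expected ']') → INVALID
Verdict: type mismatch at position 2: '}' closes '[' → no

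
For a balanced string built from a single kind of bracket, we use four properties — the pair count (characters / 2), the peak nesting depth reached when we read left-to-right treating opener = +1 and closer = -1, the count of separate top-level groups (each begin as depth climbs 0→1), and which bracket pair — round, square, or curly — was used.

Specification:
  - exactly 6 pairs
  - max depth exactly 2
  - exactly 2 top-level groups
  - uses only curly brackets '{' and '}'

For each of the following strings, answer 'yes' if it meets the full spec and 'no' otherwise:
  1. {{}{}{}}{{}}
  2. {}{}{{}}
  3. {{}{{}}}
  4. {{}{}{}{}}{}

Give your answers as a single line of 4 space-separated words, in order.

Answer: yes no no yes

Derivation:
String 1 '{{}{}{}}{{}}': depth seq [1 2 1 2 1 2 1 0 1 2 1 0]
  -> pairs=6 depth=2 groups=2 -> yes
String 2 '{}{}{{}}': depth seq [1 0 1 0 1 2 1 0]
  -> pairs=4 depth=2 groups=3 -> no
String 3 '{{}{{}}}': depth seq [1 2 1 2 3 2 1 0]
  -> pairs=4 depth=3 groups=1 -> no
String 4 '{{}{}{}{}}{}': depth seq [1 2 1 2 1 2 1 2 1 0 1 0]
  -> pairs=6 depth=2 groups=2 -> yes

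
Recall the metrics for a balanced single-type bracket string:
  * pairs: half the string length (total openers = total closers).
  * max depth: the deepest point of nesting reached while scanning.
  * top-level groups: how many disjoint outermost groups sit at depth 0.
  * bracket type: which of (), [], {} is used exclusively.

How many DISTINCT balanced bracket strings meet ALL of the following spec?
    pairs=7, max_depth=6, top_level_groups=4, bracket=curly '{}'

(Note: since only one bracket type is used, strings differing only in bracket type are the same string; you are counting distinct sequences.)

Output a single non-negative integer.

Answer: 0

Derivation:
Spec: pairs=7 depth=6 groups=4
Count(depth <= 6) = 48
Count(depth <= 5) = 48
Count(depth == 6) = 48 - 48 = 0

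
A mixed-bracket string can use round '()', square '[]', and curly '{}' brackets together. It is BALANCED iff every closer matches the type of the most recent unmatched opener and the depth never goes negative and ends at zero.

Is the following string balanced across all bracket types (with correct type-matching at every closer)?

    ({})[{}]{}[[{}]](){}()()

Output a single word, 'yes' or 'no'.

Answer: yes

Derivation:
pos 0: push '('; stack = (
pos 1: push '{'; stack = ({
pos 2: '}' matches '{'; pop; stack = (
pos 3: ')' matches '('; pop; stack = (empty)
pos 4: push '['; stack = [
pos 5: push '{'; stack = [{
pos 6: '}' matches '{'; pop; stack = [
pos 7: ']' matches '['; pop; stack = (empty)
pos 8: push '{'; stack = {
pos 9: '}' matches '{'; pop; stack = (empty)
pos 10: push '['; stack = [
pos 11: push '['; stack = [[
pos 12: push '{'; stack = [[{
pos 13: '}' matches '{'; pop; stack = [[
pos 14: ']' matches '['; pop; stack = [
pos 15: ']' matches '['; pop; stack = (empty)
pos 16: push '('; stack = (
pos 17: ')' matches '('; pop; stack = (empty)
pos 18: push '{'; stack = {
pos 19: '}' matches '{'; pop; stack = (empty)
pos 20: push '('; stack = (
pos 21: ')' matches '('; pop; stack = (empty)
pos 22: push '('; stack = (
pos 23: ')' matches '('; pop; stack = (empty)
end: stack empty → VALID
Verdict: properly nested → yes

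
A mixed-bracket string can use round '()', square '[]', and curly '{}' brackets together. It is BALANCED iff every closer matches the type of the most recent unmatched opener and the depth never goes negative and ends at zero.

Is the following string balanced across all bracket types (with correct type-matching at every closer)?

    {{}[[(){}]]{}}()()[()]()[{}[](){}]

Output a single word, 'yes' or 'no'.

Answer: yes

Derivation:
pos 0: push '{'; stack = {
pos 1: push '{'; stack = {{
pos 2: '}' matches '{'; pop; stack = {
pos 3: push '['; stack = {[
pos 4: push '['; stack = {[[
pos 5: push '('; stack = {[[(
pos 6: ')' matches '('; pop; stack = {[[
pos 7: push '{'; stack = {[[{
pos 8: '}' matches '{'; pop; stack = {[[
pos 9: ']' matches '['; pop; stack = {[
pos 10: ']' matches '['; pop; stack = {
pos 11: push '{'; stack = {{
pos 12: '}' matches '{'; pop; stack = {
pos 13: '}' matches '{'; pop; stack = (empty)
pos 14: push '('; stack = (
pos 15: ')' matches '('; pop; stack = (empty)
pos 16: push '('; stack = (
pos 17: ')' matches '('; pop; stack = (empty)
pos 18: push '['; stack = [
pos 19: push '('; stack = [(
pos 20: ')' matches '('; pop; stack = [
pos 21: ']' matches '['; pop; stack = (empty)
pos 22: push '('; stack = (
pos 23: ')' matches '('; pop; stack = (empty)
pos 24: push '['; stack = [
pos 25: push '{'; stack = [{
pos 26: '}' matches '{'; pop; stack = [
pos 27: push '['; stack = [[
pos 28: ']' matches '['; pop; stack = [
pos 29: push '('; stack = [(
pos 30: ')' matches '('; pop; stack = [
pos 31: push '{'; stack = [{
pos 32: '}' matches '{'; pop; stack = [
pos 33: ']' matches '['; pop; stack = (empty)
end: stack empty → VALID
Verdict: properly nested → yes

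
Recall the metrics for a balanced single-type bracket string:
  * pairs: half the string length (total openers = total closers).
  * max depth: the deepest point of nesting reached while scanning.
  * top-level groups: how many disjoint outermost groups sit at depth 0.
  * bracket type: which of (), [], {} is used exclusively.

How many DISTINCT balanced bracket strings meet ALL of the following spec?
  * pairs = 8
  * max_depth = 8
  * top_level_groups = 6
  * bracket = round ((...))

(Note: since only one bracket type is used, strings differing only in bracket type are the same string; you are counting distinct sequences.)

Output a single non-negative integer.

Spec: pairs=8 depth=8 groups=6
Count(depth <= 8) = 27
Count(depth <= 7) = 27
Count(depth == 8) = 27 - 27 = 0

Answer: 0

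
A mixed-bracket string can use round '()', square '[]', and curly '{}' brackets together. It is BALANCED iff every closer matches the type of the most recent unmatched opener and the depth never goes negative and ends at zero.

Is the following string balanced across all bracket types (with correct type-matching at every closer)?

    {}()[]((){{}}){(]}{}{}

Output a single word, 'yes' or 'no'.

Answer: no

Derivation:
pos 0: push '{'; stack = {
pos 1: '}' matches '{'; pop; stack = (empty)
pos 2: push '('; stack = (
pos 3: ')' matches '('; pop; stack = (empty)
pos 4: push '['; stack = [
pos 5: ']' matches '['; pop; stack = (empty)
pos 6: push '('; stack = (
pos 7: push '('; stack = ((
pos 8: ')' matches '('; pop; stack = (
pos 9: push '{'; stack = ({
pos 10: push '{'; stack = ({{
pos 11: '}' matches '{'; pop; stack = ({
pos 12: '}' matches '{'; pop; stack = (
pos 13: ')' matches '('; pop; stack = (empty)
pos 14: push '{'; stack = {
pos 15: push '('; stack = {(
pos 16: saw closer ']' but top of stack is '(' (expected ')') → INVALID
Verdict: type mismatch at position 16: ']' closes '(' → no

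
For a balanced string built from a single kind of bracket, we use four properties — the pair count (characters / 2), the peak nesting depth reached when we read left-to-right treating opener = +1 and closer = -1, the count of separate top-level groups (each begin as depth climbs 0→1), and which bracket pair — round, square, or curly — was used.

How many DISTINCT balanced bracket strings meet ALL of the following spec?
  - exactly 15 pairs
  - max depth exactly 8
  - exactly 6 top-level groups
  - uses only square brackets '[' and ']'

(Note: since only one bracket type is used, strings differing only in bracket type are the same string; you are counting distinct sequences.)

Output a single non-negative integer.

Spec: pairs=15 depth=8 groups=6
Count(depth <= 8) = 326750
Count(depth <= 7) = 325628
Count(depth == 8) = 326750 - 325628 = 1122

Answer: 1122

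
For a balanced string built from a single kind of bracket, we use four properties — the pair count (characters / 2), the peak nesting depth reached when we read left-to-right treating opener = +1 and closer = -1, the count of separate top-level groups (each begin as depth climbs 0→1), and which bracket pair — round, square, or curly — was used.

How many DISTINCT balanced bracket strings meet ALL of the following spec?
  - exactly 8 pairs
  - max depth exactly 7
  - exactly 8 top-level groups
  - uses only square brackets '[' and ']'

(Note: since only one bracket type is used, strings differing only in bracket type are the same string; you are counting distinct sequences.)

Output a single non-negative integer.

Spec: pairs=8 depth=7 groups=8
Count(depth <= 7) = 1
Count(depth <= 6) = 1
Count(depth == 7) = 1 - 1 = 0

Answer: 0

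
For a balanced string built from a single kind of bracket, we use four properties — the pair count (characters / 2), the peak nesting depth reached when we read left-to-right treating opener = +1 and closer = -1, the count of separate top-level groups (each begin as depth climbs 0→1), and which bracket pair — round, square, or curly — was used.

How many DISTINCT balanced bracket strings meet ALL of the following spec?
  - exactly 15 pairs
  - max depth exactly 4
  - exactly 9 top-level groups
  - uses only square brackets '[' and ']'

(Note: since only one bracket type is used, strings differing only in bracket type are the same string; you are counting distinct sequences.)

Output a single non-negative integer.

Answer: 5625

Derivation:
Spec: pairs=15 depth=4 groups=9
Count(depth <= 4) = 21897
Count(depth <= 3) = 16272
Count(depth == 4) = 21897 - 16272 = 5625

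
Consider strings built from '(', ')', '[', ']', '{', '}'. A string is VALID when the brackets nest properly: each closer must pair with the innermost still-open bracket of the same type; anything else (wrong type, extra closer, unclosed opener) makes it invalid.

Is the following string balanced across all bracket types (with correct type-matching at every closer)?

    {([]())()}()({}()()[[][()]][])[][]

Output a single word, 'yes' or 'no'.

Answer: yes

Derivation:
pos 0: push '{'; stack = {
pos 1: push '('; stack = {(
pos 2: push '['; stack = {([
pos 3: ']' matches '['; pop; stack = {(
pos 4: push '('; stack = {((
pos 5: ')' matches '('; pop; stack = {(
pos 6: ')' matches '('; pop; stack = {
pos 7: push '('; stack = {(
pos 8: ')' matches '('; pop; stack = {
pos 9: '}' matches '{'; pop; stack = (empty)
pos 10: push '('; stack = (
pos 11: ')' matches '('; pop; stack = (empty)
pos 12: push '('; stack = (
pos 13: push '{'; stack = ({
pos 14: '}' matches '{'; pop; stack = (
pos 15: push '('; stack = ((
pos 16: ')' matches '('; pop; stack = (
pos 17: push '('; stack = ((
pos 18: ')' matches '('; pop; stack = (
pos 19: push '['; stack = ([
pos 20: push '['; stack = ([[
pos 21: ']' matches '['; pop; stack = ([
pos 22: push '['; stack = ([[
pos 23: push '('; stack = ([[(
pos 24: ')' matches '('; pop; stack = ([[
pos 25: ']' matches '['; pop; stack = ([
pos 26: ']' matches '['; pop; stack = (
pos 27: push '['; stack = ([
pos 28: ']' matches '['; pop; stack = (
pos 29: ')' matches '('; pop; stack = (empty)
pos 30: push '['; stack = [
pos 31: ']' matches '['; pop; stack = (empty)
pos 32: push '['; stack = [
pos 33: ']' matches '['; pop; stack = (empty)
end: stack empty → VALID
Verdict: properly nested → yes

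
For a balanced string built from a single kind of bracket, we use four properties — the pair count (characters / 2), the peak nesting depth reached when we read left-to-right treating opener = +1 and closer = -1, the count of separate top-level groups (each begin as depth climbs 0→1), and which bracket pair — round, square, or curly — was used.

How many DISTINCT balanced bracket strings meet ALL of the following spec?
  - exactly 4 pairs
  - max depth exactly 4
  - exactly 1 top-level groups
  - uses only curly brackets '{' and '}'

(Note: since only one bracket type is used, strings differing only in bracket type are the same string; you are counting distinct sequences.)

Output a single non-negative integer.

Answer: 1

Derivation:
Spec: pairs=4 depth=4 groups=1
Count(depth <= 4) = 5
Count(depth <= 3) = 4
Count(depth == 4) = 5 - 4 = 1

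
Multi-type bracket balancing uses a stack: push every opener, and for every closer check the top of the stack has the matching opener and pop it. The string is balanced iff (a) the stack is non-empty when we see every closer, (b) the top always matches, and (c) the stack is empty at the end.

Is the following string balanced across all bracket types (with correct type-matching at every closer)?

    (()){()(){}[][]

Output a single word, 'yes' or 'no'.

pos 0: push '('; stack = (
pos 1: push '('; stack = ((
pos 2: ')' matches '('; pop; stack = (
pos 3: ')' matches '('; pop; stack = (empty)
pos 4: push '{'; stack = {
pos 5: push '('; stack = {(
pos 6: ')' matches '('; pop; stack = {
pos 7: push '('; stack = {(
pos 8: ')' matches '('; pop; stack = {
pos 9: push '{'; stack = {{
pos 10: '}' matches '{'; pop; stack = {
pos 11: push '['; stack = {[
pos 12: ']' matches '['; pop; stack = {
pos 13: push '['; stack = {[
pos 14: ']' matches '['; pop; stack = {
end: stack still non-empty ({) → INVALID
Verdict: unclosed openers at end: { → no

Answer: no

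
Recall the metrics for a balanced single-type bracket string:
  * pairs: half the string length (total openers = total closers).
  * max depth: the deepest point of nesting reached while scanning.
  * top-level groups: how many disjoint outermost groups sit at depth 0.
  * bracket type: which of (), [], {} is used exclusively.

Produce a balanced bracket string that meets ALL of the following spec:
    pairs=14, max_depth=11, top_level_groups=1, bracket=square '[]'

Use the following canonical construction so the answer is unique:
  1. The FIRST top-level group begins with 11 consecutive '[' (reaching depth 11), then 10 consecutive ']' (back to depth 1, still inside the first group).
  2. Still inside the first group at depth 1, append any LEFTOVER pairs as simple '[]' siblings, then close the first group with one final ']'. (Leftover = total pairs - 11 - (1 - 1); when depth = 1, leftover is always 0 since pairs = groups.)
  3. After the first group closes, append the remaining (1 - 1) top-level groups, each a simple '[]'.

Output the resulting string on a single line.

Answer: [[[[[[[[[[[]]]]]]]]]][][][]]

Derivation:
Spec: pairs=14 depth=11 groups=1
Leftover pairs = 14 - 11 - (1-1) = 3
First group: deep chain of depth 11 + 3 sibling pairs
Remaining 0 groups: simple '[]' each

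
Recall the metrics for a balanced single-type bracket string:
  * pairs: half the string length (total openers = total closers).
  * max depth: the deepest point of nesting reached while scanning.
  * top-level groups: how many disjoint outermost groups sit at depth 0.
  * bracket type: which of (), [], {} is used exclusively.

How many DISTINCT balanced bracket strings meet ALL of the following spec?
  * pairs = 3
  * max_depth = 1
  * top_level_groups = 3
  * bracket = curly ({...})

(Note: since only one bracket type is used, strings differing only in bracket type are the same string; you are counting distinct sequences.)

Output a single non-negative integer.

Spec: pairs=3 depth=1 groups=3
Count(depth <= 1) = 1
Count(depth <= 0) = 0
Count(depth == 1) = 1 - 0 = 1

Answer: 1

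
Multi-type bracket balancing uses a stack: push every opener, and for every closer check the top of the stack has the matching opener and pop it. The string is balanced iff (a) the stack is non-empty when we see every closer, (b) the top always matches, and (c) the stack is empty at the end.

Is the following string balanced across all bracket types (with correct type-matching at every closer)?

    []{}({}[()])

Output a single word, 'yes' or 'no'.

pos 0: push '['; stack = [
pos 1: ']' matches '['; pop; stack = (empty)
pos 2: push '{'; stack = {
pos 3: '}' matches '{'; pop; stack = (empty)
pos 4: push '('; stack = (
pos 5: push '{'; stack = ({
pos 6: '}' matches '{'; pop; stack = (
pos 7: push '['; stack = ([
pos 8: push '('; stack = ([(
pos 9: ')' matches '('; pop; stack = ([
pos 10: ']' matches '['; pop; stack = (
pos 11: ')' matches '('; pop; stack = (empty)
end: stack empty → VALID
Verdict: properly nested → yes

Answer: yes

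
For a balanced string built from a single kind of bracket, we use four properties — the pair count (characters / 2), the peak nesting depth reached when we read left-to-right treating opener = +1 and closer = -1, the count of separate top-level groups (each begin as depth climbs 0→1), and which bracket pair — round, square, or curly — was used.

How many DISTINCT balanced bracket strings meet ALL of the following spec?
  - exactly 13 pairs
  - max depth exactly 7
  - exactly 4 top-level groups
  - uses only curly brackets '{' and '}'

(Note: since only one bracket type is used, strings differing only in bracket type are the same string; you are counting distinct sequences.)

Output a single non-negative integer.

Spec: pairs=13 depth=7 groups=4
Count(depth <= 7) = 89764
Count(depth <= 6) = 86716
Count(depth == 7) = 89764 - 86716 = 3048

Answer: 3048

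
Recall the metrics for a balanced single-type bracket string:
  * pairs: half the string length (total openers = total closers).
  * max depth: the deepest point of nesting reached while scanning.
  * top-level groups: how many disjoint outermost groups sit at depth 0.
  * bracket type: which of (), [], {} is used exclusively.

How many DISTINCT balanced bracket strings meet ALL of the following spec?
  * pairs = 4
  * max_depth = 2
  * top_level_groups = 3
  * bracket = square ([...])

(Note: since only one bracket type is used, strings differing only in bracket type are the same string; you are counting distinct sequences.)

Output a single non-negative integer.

Answer: 3

Derivation:
Spec: pairs=4 depth=2 groups=3
Count(depth <= 2) = 3
Count(depth <= 1) = 0
Count(depth == 2) = 3 - 0 = 3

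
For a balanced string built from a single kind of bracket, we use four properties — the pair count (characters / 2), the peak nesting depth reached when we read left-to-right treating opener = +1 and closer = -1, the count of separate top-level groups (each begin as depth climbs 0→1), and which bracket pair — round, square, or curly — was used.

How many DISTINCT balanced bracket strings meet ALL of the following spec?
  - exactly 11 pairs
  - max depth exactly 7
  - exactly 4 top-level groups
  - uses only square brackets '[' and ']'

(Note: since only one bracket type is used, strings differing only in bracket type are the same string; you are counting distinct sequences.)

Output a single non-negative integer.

Answer: 56

Derivation:
Spec: pairs=11 depth=7 groups=4
Count(depth <= 7) = 7068
Count(depth <= 6) = 7012
Count(depth == 7) = 7068 - 7012 = 56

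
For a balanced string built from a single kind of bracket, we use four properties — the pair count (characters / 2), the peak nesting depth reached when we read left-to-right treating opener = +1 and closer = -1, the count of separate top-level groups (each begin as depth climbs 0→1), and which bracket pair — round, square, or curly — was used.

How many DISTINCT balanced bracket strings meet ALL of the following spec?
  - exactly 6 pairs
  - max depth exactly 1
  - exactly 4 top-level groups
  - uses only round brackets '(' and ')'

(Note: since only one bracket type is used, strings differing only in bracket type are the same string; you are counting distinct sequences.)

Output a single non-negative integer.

Spec: pairs=6 depth=1 groups=4
Count(depth <= 1) = 0
Count(depth <= 0) = 0
Count(depth == 1) = 0 - 0 = 0

Answer: 0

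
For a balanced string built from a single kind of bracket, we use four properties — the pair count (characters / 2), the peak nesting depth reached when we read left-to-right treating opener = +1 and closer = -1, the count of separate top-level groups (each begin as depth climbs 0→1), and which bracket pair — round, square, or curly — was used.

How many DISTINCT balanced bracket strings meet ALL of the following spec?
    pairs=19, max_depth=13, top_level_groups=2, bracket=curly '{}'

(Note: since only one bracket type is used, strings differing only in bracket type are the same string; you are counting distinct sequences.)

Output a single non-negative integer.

Spec: pairs=19 depth=13 groups=2
Count(depth <= 13) = 477558970
Count(depth <= 12) = 477185786
Count(depth == 13) = 477558970 - 477185786 = 373184

Answer: 373184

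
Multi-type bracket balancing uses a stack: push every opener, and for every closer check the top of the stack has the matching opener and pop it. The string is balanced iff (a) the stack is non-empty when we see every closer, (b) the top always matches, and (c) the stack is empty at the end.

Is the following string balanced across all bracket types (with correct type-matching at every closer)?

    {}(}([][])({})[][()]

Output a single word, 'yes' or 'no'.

pos 0: push '{'; stack = {
pos 1: '}' matches '{'; pop; stack = (empty)
pos 2: push '('; stack = (
pos 3: saw closer '}' but top of stack is '(' (expected ')') → INVALID
Verdict: type mismatch at position 3: '}' closes '(' → no

Answer: no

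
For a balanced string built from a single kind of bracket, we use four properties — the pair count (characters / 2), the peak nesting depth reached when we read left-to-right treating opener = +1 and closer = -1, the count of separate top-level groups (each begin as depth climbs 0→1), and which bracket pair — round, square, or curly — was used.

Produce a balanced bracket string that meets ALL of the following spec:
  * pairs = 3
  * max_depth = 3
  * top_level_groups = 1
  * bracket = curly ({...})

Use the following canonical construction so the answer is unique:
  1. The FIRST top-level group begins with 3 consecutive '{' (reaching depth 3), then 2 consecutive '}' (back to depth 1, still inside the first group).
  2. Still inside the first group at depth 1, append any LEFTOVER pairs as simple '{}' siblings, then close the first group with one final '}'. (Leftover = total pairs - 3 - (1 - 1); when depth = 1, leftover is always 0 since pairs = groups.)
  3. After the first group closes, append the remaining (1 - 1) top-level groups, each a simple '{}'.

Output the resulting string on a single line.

Spec: pairs=3 depth=3 groups=1
Leftover pairs = 3 - 3 - (1-1) = 0
First group: deep chain of depth 3 + 0 sibling pairs
Remaining 0 groups: simple '{}' each

Answer: {{{}}}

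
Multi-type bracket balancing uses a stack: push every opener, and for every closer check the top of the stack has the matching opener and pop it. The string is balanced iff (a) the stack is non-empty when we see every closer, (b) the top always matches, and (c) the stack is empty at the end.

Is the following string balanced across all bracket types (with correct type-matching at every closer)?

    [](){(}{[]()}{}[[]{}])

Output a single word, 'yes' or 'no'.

pos 0: push '['; stack = [
pos 1: ']' matches '['; pop; stack = (empty)
pos 2: push '('; stack = (
pos 3: ')' matches '('; pop; stack = (empty)
pos 4: push '{'; stack = {
pos 5: push '('; stack = {(
pos 6: saw closer '}' but top of stack is '(' (expected ')') → INVALID
Verdict: type mismatch at position 6: '}' closes '(' → no

Answer: no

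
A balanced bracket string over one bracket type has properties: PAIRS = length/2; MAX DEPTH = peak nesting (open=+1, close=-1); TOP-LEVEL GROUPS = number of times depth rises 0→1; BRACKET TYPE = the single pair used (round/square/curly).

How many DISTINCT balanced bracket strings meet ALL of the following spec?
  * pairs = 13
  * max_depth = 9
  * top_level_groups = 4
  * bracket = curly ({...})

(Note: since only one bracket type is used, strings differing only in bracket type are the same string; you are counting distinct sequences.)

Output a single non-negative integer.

Spec: pairs=13 depth=9 groups=4
Count(depth <= 9) = 90436
Count(depth <= 8) = 90364
Count(depth == 9) = 90436 - 90364 = 72

Answer: 72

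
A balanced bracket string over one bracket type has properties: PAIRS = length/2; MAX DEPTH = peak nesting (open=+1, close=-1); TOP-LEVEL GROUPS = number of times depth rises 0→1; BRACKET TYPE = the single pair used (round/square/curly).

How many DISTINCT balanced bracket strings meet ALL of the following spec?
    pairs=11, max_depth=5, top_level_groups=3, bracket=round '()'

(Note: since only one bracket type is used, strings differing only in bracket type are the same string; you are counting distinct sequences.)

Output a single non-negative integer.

Answer: 3156

Derivation:
Spec: pairs=11 depth=5 groups=3
Count(depth <= 5) = 10350
Count(depth <= 4) = 7194
Count(depth == 5) = 10350 - 7194 = 3156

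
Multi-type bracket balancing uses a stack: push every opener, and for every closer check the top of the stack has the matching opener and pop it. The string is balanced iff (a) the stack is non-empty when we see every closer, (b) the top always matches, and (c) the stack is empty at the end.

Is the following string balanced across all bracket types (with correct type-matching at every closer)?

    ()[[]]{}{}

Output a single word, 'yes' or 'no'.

Answer: yes

Derivation:
pos 0: push '('; stack = (
pos 1: ')' matches '('; pop; stack = (empty)
pos 2: push '['; stack = [
pos 3: push '['; stack = [[
pos 4: ']' matches '['; pop; stack = [
pos 5: ']' matches '['; pop; stack = (empty)
pos 6: push '{'; stack = {
pos 7: '}' matches '{'; pop; stack = (empty)
pos 8: push '{'; stack = {
pos 9: '}' matches '{'; pop; stack = (empty)
end: stack empty → VALID
Verdict: properly nested → yes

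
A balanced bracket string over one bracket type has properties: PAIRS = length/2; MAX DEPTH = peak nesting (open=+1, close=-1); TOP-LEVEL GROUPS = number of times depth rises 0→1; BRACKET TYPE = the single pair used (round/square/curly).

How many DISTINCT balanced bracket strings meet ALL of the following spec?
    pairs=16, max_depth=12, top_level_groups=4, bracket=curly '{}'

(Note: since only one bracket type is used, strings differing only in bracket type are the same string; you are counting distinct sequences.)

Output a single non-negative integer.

Spec: pairs=16 depth=12 groups=4
Count(depth <= 12) = 4345961
Count(depth <= 11) = 4345865
Count(depth == 12) = 4345961 - 4345865 = 96

Answer: 96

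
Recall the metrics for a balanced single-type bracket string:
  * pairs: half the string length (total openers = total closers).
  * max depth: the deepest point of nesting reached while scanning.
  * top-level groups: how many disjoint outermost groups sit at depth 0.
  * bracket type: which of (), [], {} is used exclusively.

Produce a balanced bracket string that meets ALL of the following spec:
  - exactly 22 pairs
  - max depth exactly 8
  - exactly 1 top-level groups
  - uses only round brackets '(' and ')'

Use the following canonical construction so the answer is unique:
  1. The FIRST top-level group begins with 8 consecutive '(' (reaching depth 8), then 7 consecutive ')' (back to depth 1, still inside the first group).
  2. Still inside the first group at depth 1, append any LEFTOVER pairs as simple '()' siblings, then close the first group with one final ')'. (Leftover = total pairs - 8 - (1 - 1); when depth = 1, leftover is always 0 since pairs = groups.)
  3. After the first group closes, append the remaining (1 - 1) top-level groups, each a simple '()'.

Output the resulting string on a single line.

Spec: pairs=22 depth=8 groups=1
Leftover pairs = 22 - 8 - (1-1) = 14
First group: deep chain of depth 8 + 14 sibling pairs
Remaining 0 groups: simple '()' each

Answer: (((((((()))))))()()()()()()()()()()()()()())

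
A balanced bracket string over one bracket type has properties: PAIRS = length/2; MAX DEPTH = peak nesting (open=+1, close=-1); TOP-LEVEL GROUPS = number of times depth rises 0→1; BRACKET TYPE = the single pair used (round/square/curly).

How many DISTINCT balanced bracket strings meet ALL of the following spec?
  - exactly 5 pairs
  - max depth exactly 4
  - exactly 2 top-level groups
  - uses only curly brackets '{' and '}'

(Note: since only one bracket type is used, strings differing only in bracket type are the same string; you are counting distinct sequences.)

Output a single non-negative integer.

Spec: pairs=5 depth=4 groups=2
Count(depth <= 4) = 14
Count(depth <= 3) = 12
Count(depth == 4) = 14 - 12 = 2

Answer: 2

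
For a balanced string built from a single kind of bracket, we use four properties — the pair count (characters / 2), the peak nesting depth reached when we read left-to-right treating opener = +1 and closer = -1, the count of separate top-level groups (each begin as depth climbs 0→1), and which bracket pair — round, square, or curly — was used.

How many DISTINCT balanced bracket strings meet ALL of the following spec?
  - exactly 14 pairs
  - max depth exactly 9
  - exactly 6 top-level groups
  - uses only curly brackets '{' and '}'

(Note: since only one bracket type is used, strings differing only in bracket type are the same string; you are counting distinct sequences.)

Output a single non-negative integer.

Answer: 6

Derivation:
Spec: pairs=14 depth=9 groups=6
Count(depth <= 9) = 87210
Count(depth <= 8) = 87204
Count(depth == 9) = 87210 - 87204 = 6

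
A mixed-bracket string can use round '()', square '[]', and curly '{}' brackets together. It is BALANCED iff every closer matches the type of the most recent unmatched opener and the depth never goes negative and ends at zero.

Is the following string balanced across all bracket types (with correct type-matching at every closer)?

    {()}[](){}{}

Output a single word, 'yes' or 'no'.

pos 0: push '{'; stack = {
pos 1: push '('; stack = {(
pos 2: ')' matches '('; pop; stack = {
pos 3: '}' matches '{'; pop; stack = (empty)
pos 4: push '['; stack = [
pos 5: ']' matches '['; pop; stack = (empty)
pos 6: push '('; stack = (
pos 7: ')' matches '('; pop; stack = (empty)
pos 8: push '{'; stack = {
pos 9: '}' matches '{'; pop; stack = (empty)
pos 10: push '{'; stack = {
pos 11: '}' matches '{'; pop; stack = (empty)
end: stack empty → VALID
Verdict: properly nested → yes

Answer: yes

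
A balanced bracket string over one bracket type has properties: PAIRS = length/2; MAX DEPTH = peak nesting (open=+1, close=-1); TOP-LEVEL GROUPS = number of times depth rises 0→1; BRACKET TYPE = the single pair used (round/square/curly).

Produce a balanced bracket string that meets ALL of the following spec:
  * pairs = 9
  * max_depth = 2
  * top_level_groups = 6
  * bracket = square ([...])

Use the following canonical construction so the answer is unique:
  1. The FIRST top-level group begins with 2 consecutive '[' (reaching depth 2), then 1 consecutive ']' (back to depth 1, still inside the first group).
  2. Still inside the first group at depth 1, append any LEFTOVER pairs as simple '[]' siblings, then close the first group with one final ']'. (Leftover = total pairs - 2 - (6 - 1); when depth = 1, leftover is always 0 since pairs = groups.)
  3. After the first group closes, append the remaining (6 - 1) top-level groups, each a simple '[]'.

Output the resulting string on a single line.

Answer: [[][][]][][][][][]

Derivation:
Spec: pairs=9 depth=2 groups=6
Leftover pairs = 9 - 2 - (6-1) = 2
First group: deep chain of depth 2 + 2 sibling pairs
Remaining 5 groups: simple '[]' each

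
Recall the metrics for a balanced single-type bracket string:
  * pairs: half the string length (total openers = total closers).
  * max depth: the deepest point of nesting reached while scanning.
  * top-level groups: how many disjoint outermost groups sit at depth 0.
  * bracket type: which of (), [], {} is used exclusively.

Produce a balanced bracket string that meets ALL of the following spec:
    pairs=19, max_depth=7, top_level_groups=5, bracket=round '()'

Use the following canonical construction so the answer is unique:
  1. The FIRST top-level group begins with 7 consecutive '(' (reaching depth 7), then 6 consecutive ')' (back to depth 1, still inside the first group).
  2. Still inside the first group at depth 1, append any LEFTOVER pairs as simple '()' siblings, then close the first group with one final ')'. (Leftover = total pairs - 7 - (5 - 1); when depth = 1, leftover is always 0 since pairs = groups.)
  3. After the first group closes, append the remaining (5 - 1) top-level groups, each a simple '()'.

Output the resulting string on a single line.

Answer: ((((((())))))()()()()()()()())()()()()

Derivation:
Spec: pairs=19 depth=7 groups=5
Leftover pairs = 19 - 7 - (5-1) = 8
First group: deep chain of depth 7 + 8 sibling pairs
Remaining 4 groups: simple '()' each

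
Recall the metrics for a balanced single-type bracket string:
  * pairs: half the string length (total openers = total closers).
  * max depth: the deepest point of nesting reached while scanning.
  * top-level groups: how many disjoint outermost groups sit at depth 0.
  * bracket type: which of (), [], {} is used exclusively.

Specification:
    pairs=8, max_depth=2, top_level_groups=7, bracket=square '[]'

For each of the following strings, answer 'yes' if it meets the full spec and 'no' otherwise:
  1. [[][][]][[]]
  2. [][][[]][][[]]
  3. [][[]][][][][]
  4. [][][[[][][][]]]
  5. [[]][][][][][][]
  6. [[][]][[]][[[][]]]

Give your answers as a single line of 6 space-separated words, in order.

String 1 '[[][][]][[]]': depth seq [1 2 1 2 1 2 1 0 1 2 1 0]
  -> pairs=6 depth=2 groups=2 -> no
String 2 '[][][[]][][[]]': depth seq [1 0 1 0 1 2 1 0 1 0 1 2 1 0]
  -> pairs=7 depth=2 groups=5 -> no
String 3 '[][[]][][][][]': depth seq [1 0 1 2 1 0 1 0 1 0 1 0 1 0]
  -> pairs=7 depth=2 groups=6 -> no
String 4 '[][][[[][][][]]]': depth seq [1 0 1 0 1 2 3 2 3 2 3 2 3 2 1 0]
  -> pairs=8 depth=3 groups=3 -> no
String 5 '[[]][][][][][][]': depth seq [1 2 1 0 1 0 1 0 1 0 1 0 1 0 1 0]
  -> pairs=8 depth=2 groups=7 -> yes
String 6 '[[][]][[]][[[][]]]': depth seq [1 2 1 2 1 0 1 2 1 0 1 2 3 2 3 2 1 0]
  -> pairs=9 depth=3 groups=3 -> no

Answer: no no no no yes no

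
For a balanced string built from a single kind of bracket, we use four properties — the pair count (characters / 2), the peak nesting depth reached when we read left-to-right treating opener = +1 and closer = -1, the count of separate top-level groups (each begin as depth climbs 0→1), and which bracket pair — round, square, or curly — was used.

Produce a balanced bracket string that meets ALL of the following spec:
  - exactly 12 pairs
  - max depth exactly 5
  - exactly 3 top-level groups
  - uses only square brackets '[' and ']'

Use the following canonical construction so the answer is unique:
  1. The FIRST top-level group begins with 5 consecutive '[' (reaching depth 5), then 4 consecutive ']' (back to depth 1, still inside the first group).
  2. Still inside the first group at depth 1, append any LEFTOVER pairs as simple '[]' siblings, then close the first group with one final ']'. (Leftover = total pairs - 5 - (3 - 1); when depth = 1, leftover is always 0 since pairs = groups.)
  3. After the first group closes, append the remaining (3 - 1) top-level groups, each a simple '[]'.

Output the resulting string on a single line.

Spec: pairs=12 depth=5 groups=3
Leftover pairs = 12 - 5 - (3-1) = 5
First group: deep chain of depth 5 + 5 sibling pairs
Remaining 2 groups: simple '[]' each

Answer: [[[[[]]]][][][][][]][][]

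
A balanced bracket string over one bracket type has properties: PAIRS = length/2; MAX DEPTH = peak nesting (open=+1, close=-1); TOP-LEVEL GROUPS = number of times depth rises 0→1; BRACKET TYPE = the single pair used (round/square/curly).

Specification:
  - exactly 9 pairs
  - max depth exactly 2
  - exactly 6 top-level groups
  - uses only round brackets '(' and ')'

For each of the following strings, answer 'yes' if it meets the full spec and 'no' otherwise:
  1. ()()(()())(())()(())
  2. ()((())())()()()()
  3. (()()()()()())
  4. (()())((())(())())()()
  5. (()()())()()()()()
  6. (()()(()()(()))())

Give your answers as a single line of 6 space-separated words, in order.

Answer: no no no no yes no

Derivation:
String 1 '()()(()())(())()(())': depth seq [1 0 1 0 1 2 1 2 1 0 1 2 1 0 1 0 1 2 1 0]
  -> pairs=10 depth=2 groups=6 -> no
String 2 '()((())())()()()()': depth seq [1 0 1 2 3 2 1 2 1 0 1 0 1 0 1 0 1 0]
  -> pairs=9 depth=3 groups=6 -> no
String 3 '(()()()()()())': depth seq [1 2 1 2 1 2 1 2 1 2 1 2 1 0]
  -> pairs=7 depth=2 groups=1 -> no
String 4 '(()())((())(())())()()': depth seq [1 2 1 2 1 0 1 2 3 2 1 2 3 2 1 2 1 0 1 0 1 0]
  -> pairs=11 depth=3 groups=4 -> no
String 5 '(()()())()()()()()': depth seq [1 2 1 2 1 2 1 0 1 0 1 0 1 0 1 0 1 0]
  -> pairs=9 depth=2 groups=6 -> yes
String 6 '(()()(()()(()))())': depth seq [1 2 1 2 1 2 3 2 3 2 3 4 3 2 1 2 1 0]
  -> pairs=9 depth=4 groups=1 -> no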